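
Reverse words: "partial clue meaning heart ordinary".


Original: "partial clue meaning heart ordinary"
Words (1..n): partial | clue | meaning | heart | ordinary
Reversed (n..1): ordinary | heart | meaning | clue | partial
Result = "ordinary heart meaning clue partial"


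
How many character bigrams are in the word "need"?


Word: "need" (length 4)
Number of 2-grams = length - 2 + 1 = 4 - 2 + 1
= 3


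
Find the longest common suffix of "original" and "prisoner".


Word 1: "original"
Word 2: "prisoner"
Comparing from end:
  Pos -1: 'l' != 'r' (stop)
LCS = "" (length 0)


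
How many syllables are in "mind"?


Word: "mind"
Syllable breakdown: mind
Counting: 1 part
= 1 syllable


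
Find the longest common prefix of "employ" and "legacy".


Word 1: "employ"
Word 2: "legacy"
Comparing from start:
  Pos 0: 'e' != 'l' (stop)
LCP = "" (length 0)


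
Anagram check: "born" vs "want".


Word 1: "born" → sorted: bnor
Word 2: "want" → sorted: antw
Same letters? bnor != antw
Anagram = No


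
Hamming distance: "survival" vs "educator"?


Comparing character by character (same length = 8):
  Pos 0: 's' vs 'e' !=
  Pos 1: 'u' vs 'd' !=
  Pos 2: 'r' vs 'u' !=
  Pos 3: 'v' vs 'c' !=
  Pos 4: 'i' vs 'a' !=
  Pos 5: 'v' vs 't' !=
  Pos 6: 'a' vs 'o' !=
  Pos 7: 'l' vs 'r' !=
Hamming distance = 8


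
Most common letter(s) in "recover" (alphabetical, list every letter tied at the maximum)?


Word: "recover"
Letter counts:
  'c': 1
  'e': 2
  'o': 1
  'r': 2
  'v': 1
Maximum count = 2
Most frequent = 'e', 'r' (2 times each)


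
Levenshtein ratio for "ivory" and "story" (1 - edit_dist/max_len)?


Word 1: "ivory" (length 5)
Word 2: "story" (length 5)
One optimal edit sequence:
  1. substitute 'i' -> 's'  (+1)
  2. substitute 'v' -> 't'  (+1)
  3. keep 'o'
  4. keep 'r'
  5. keep 'y'
Edit distance = 2
Max length = max(5, 5) = 5
Similarity = 1 - 2/5
= 0.6000


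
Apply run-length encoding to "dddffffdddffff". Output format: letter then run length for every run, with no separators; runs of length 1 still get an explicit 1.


String: "dddffffdddffff"
Scanning for consecutive runs:
  'd' x 3
  'f' x 4
  'd' x 3
  'f' x 4
RLE = "d3f4d3f4"


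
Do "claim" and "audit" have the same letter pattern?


Pattern of "claim": [0, 1, 2, 3, 4]
Pattern of "audit": [0, 1, 2, 3, 4]
Patterns match
Same pattern = Yes


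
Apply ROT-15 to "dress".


Word: "dress"
Shift: 15
Each letter → (letter + shift) mod 26:
  'd' (3) + 15 = 18 → 's'
  'r' (17) + 15 = 6 → 'g'
  'e' (4) + 15 = 19 → 't'
  's' (18) + 15 = 7 → 'h'
  's' (18) + 15 = 7 → 'h'
Result = "sgthh"


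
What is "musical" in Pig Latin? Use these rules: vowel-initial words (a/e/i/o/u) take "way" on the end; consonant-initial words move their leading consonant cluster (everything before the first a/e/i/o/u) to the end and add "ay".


Word: "musical"
Starts with consonant(s) → move to end, add 'ay'
Consonant cluster: "m"
Pig Latin = "usicalmay"


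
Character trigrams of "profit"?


Word: "profit" (length 6)
Number of trigrams = 6 - 3 + 1 = 4
  Position 0: "pro"
  Position 1: "rof"
  Position 2: "ofi"
  Position 3: "fit"
Trigrams = "pro", "rof", "ofi", "fit"


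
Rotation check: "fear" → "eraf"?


Word: "fear", Candidate: "eraf"
Method: check if candidate is substring of word+word
"fearfear" contains "eraf"? No
Is rotation = No


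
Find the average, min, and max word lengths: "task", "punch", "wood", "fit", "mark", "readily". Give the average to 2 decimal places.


Lengths: "task"=4, "punch"=5, "wood"=4, "fit"=3, "mark"=4, "readily"=7
Sum = 27, Count = 6
Average = 27/6 = 4.50
= avg=4.50, min=3, max=7


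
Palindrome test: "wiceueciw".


Word: "wiceueciw"
Reversed: "wiceueciw"
Forward == Backward? wiceueciw == wiceueciw
Palindrome = Yes


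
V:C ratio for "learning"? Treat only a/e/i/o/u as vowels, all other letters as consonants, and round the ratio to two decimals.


Word: "learning"
Vowels (a,e,i,o,u): 3
Consonants: 5
Ratio = 3/5
= 0.60


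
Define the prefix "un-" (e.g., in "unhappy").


Prefix: un-
Example: unhappy = un- + happy
Meaning = not / reverse


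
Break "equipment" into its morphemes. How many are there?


Word: "equipment"
Morphemes: equip + -ment
Each morpheme carries meaning
= 2 morphemes


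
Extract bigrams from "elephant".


Word: "elephant" (length 8)
Number of bigrams = 8 - 2 + 1 = 7
  Position 0: "el"
  Position 1: "le"
  Position 2: "ep"
  Position 3: "ph"
  Position 4: "ha"
  Position 5: "an"
  Position 6: "nt"
Bigrams = "el", "le", "ep", "ph", "ha", "an", "nt"


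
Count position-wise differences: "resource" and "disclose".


Comparing character by character (same length = 8):
  Pos 0: 'r' vs 'd' !=
  Pos 1: 'e' vs 'i' !=
  Pos 2: 's' vs 's' =
  Pos 3: 'o' vs 'c' !=
  Pos 4: 'u' vs 'l' !=
  Pos 5: 'r' vs 'o' !=
  Pos 6: 'c' vs 's' !=
  Pos 7: 'e' vs 'e' =
Hamming distance = 6


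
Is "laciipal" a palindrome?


Word: "laciipal"
Reversed: "lapiical"
Forward == Backward? laciipal != lapiical
Palindrome = No


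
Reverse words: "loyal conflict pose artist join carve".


Original: "loyal conflict pose artist join carve"
Words (1..n): loyal | conflict | pose | artist | join | carve
Reversed (n..1): carve | join | artist | pose | conflict | loyal
Result = "carve join artist pose conflict loyal"


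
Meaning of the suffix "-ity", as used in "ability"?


Suffix: -ity
As in: ability -> able + -ity, with a spelling change
Meaning = quality of


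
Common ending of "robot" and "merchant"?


Word 1: "robot"
Word 2: "merchant"
Comparing from end:
  Pos -1: 't' == 't'
  Pos -2: 'o' != 'n' (stop)
LCS = "t" (length 1)


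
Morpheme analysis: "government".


Word: "government"
Morphemes: govern | -ment
Each morpheme carries meaning
= 2 morphemes


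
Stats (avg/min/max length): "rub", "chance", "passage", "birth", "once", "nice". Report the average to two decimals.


Lengths: "rub"=3, "chance"=6, "passage"=7, "birth"=5, "once"=4, "nice"=4
Sum = 29, Count = 6
Average = 29/6 = 4.83
= avg=4.83, min=3, max=7


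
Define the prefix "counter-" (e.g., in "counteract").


Prefix: counter-
As in: counteract -> counter- + act
Meaning = against / opposite


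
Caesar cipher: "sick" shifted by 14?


Word: "sick"
Shift: 14
Each letter → (letter + shift) mod 26:
  's' (18) + 14 = 6 → 'g'
  'i' (8) + 14 = 22 → 'w'
  'c' (2) + 14 = 16 → 'q'
  'k' (10) + 14 = 24 → 'y'
Result = "gwqy"


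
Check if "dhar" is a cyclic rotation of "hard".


Word: "hard", Candidate: "dhar"
Method: check if candidate is substring of word+word
"hardhard" contains "dhar"? Yes
Is rotation = Yes


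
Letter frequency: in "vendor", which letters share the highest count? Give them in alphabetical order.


Word: "vendor"
Letter counts:
  'd': 1
  'e': 1
  'n': 1
  'o': 1
  'r': 1
  'v': 1
Maximum count = 1
Most frequent = 'd', 'e', 'n', 'o', 'r', 'v' (1 time each)


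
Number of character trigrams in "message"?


Word: "message" (length 7)
Number of 3-grams = length - 3 + 1 = 7 - 3 + 1
= 5


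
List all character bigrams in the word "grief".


Word: "grief" (length 5)
Number of bigrams = 5 - 2 + 1 = 4
  Position 0: "gr"
  Position 1: "ri"
  Position 2: "ie"
  Position 3: "ef"
Bigrams = "gr", "ri", "ie", "ef"


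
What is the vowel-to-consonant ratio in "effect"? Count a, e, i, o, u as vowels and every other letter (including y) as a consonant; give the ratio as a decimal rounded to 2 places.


Word: "effect"
Vowels (a,e,i,o,u): 2
Consonants: 4
Ratio = 2/4
= 0.50


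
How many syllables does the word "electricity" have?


Word: "electricity"
Syllable breakdown: e | lec | tric | i | ty
Counting: 5 parts
= 5 syllables


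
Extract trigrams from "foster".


Word: "foster" (length 6)
Number of trigrams = 6 - 3 + 1 = 4
  Position 0: "fos"
  Position 1: "ost"
  Position 2: "ste"
  Position 3: "ter"
Trigrams = "fos", "ost", "ste", "ter"


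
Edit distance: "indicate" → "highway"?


Word 1: "indicate" (length 8)
Word 2: "highway" (length 7)
One optimal edit sequence (insert/delete/substitute each cost 1):
  1. substitute 'i' -> 'h'  (+1)
  2. substitute 'n' -> 'i'  (+1)
  3. substitute 'd' -> 'g'  (+1)
  4. substitute 'i' -> 'h'  (+1)
  5. substitute 'c' -> 'w'  (+1)
  6. keep 'a'
  7. delete 't'  (+1)
  8. substitute 'e' -> 'y'  (+1)
Total edit operations: 7
Edit distance = 7


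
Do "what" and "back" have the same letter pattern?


Pattern of "what": [0, 1, 2, 3]
Pattern of "back": [0, 1, 2, 3]
Patterns match
Same pattern = Yes


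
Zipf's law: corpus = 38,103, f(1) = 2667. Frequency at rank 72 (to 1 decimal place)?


Zipf's law: f(r) = f(1) / r
f(1) = 2667
f(72) = 2667 / 72
= 37.0 occurrences


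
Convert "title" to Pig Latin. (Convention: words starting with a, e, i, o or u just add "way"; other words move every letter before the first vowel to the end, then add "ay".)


Word: "title"
Starts with consonant(s) → move to end, add 'ay'
Consonant cluster: "t"
Pig Latin = "itletay"


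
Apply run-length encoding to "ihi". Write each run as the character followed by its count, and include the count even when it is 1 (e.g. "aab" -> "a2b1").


String: "ihi"
Scanning for consecutive runs:
  'i' x 1
  'h' x 1
  'i' x 1
RLE = "i1h1i1"


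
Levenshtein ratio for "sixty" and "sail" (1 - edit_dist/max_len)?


Word 1: "sixty" (length 5)
Word 2: "sail" (length 4)
One optimal edit sequence:
  1. keep 's'
  2. delete 'i'  (+1)
  3. substitute 'x' -> 'a'  (+1)
  4. substitute 't' -> 'i'  (+1)
  5. substitute 'y' -> 'l'  (+1)
Edit distance = 4
Max length = max(5, 4) = 5
Similarity = 1 - 4/5
= 0.2000


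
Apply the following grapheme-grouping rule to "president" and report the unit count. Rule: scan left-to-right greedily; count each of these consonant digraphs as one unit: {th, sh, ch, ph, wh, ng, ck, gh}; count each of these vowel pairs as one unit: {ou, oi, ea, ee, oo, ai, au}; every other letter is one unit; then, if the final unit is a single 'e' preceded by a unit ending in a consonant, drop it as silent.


Word: "president" (9 letters)
Left-to-right scan:
  (1) 'p' (letter)
  (2) 'r' (letter)
  (3) 'e' (letter)
  (4) 's' (letter)
  (5) 'i' (letter)
  (6) 'd' (letter)
  (7) 'e' (letter)
  (8) 'n' (letter)
  (9) 't' (letter)
Units from scan: 9
Sound units = 9 units


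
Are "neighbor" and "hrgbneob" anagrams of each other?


Word 1: "neighbor" → sorted: beghinor
Word 2: "hrgbneob" → sorted: bbeghnor
Same letters? beghinor != bbeghnor
Anagram = No


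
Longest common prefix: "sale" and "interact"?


Word 1: "sale"
Word 2: "interact"
Comparing from start:
  Pos 0: 's' != 'i' (stop)
LCP = "" (length 0)


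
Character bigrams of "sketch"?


Word: "sketch" (length 6)
Number of bigrams = 6 - 2 + 1 = 5
  Position 0: "sk"
  Position 1: "ke"
  Position 2: "et"
  Position 3: "tc"
  Position 4: "ch"
Bigrams = "sk", "ke", "et", "tc", "ch"


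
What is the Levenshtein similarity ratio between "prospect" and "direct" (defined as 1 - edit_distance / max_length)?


Word 1: "prospect" (length 8)
Word 2: "direct" (length 6)
One optimal edit sequence:
  1. delete 'p'  (+1)
  2. delete 'r'  (+1)
  3. substitute 'o' -> 'd'  (+1)
  4. substitute 's' -> 'i'  (+1)
  5. substitute 'p' -> 'r'  (+1)
  6. keep 'e'
  7. keep 'c'
  8. keep 't'
Edit distance = 5
Max length = max(8, 6) = 8
Similarity = 1 - 5/8
= 0.3750


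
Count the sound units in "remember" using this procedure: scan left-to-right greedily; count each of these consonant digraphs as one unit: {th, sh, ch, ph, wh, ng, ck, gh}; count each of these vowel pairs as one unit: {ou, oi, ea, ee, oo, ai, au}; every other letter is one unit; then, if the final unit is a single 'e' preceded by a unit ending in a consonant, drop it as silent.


Word: "remember" (8 letters)
Left-to-right scan:
  (1) 'r' (letter)
  (2) 'e' (letter)
  (3) 'm' (letter)
  (4) 'e' (letter)
  (5) 'm' (letter)
  (6) 'b' (letter)
  (7) 'e' (letter)
  (8) 'r' (letter)
Units from scan: 8
Sound units = 8 units


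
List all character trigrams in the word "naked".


Word: "naked" (length 5)
Number of trigrams = 5 - 3 + 1 = 3
  Position 0: "nak"
  Position 1: "ake"
  Position 2: "ked"
Trigrams = "nak", "ake", "ked"


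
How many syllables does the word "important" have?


Word: "important"
Syllable breakdown: im-por-tant
Counting: 3 parts
= 3 syllables


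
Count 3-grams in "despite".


Word: "despite" (length 7)
Number of 3-grams = length - 3 + 1 = 7 - 3 + 1
= 5


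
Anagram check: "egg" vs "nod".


Word 1: "egg" → sorted: egg
Word 2: "nod" → sorted: dno
Same letters? egg != dno
Anagram = No


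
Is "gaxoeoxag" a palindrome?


Word: "gaxoeoxag"
Reversed: "gaxoeoxag"
Forward == Backward? gaxoeoxag == gaxoeoxag
Palindrome = Yes


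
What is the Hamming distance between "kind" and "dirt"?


Comparing character by character (same length = 4):
  Pos 0: 'k' vs 'd' !=
  Pos 1: 'i' vs 'i' =
  Pos 2: 'n' vs 'r' !=
  Pos 3: 'd' vs 't' !=
Hamming distance = 3


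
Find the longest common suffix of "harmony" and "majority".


Word 1: "harmony"
Word 2: "majority"
Comparing from end:
  Pos -1: 'y' == 'y'
  Pos -2: 'n' != 't' (stop)
LCS = "y" (length 1)


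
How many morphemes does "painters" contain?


Word: "painters"
Morphemes: paint + -er + -s
Each morpheme carries meaning
= 3 morphemes


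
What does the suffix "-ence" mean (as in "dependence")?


Suffix: -ence
As in: dependence -> depend + -ence
Meaning = state of


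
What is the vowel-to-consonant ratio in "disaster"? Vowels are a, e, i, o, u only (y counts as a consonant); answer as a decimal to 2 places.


Word: "disaster"
Vowels (a,e,i,o,u): 3
Consonants: 5
Ratio = 3/5
= 0.60


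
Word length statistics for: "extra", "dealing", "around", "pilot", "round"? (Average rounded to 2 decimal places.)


Lengths: "extra"=5, "dealing"=7, "around"=6, "pilot"=5, "round"=5
Sum = 28, Count = 5
Average = 28/5 = 5.60
= avg=5.60, min=5, max=7


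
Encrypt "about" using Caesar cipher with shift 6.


Word: "about"
Shift: 6
Each letter → (letter + shift) mod 26:
  'a' (0) + 6 = 6 → 'g'
  'b' (1) + 6 = 7 → 'h'
  'o' (14) + 6 = 20 → 'u'
  'u' (20) + 6 = 0 → 'a'
  't' (19) + 6 = 25 → 'z'
Result = "ghuaz"


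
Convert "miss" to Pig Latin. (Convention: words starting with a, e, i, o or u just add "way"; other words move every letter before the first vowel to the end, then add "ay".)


Word: "miss"
Starts with consonant(s) → move to end, add 'ay'
Consonant cluster: "m"
Pig Latin = "issmay"


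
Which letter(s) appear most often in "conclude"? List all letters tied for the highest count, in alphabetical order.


Word: "conclude"
Letter counts:
  'c': 2
  'd': 1
  'e': 1
  'l': 1
  'n': 1
  'o': 1
  'u': 1
Maximum count = 2
Most frequent = 'c' (2 times each)


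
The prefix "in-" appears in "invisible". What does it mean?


Prefix: in-
Example: invisible = in- + visible
Meaning = not / into


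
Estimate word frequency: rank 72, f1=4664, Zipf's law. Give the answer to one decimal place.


Zipf's law: f(r) = f(1) / r
f(1) = 4664
f(72) = 4664 / 72
= 64.8 occurrences


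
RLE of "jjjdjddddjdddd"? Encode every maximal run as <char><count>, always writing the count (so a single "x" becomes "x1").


String: "jjjdjddddjdddd"
Scanning for consecutive runs:
  'j' x 3
  'd' x 1
  'j' x 1
  'd' x 4
  'j' x 1
  'd' x 4
RLE = "j3d1j1d4j1d4"


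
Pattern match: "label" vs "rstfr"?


Pattern of "label": [0, 1, 2, 3, 0]
Pattern of "rstfr": [0, 1, 2, 3, 0]
Patterns match
Same pattern = Yes


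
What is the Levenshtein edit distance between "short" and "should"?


Word 1: "short" (length 5)
Word 2: "should" (length 6)
One optimal edit sequence (insert/delete/substitute each cost 1):
  1. keep 's'
  2. keep 'h'
  3. keep 'o'
  4. insert 'u'  (+1)
  5. substitute 'r' -> 'l'  (+1)
  6. substitute 't' -> 'd'  (+1)
Total edit operations: 3
Edit distance = 3


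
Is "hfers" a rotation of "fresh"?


Word: "fresh", Candidate: "hfers"
Method: check if candidate is substring of word+word
"freshfresh" contains "hfers"? No
Is rotation = No


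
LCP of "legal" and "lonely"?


Word 1: "legal"
Word 2: "lonely"
Comparing from start:
  Pos 0: 'l' == 'l'
  Pos 1: 'e' != 'o' (stop)
LCP = "l" (length 1)


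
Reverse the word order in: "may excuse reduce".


Original: "may excuse reduce"
Words (1..n): may | excuse | reduce
Reversed (n..1): reduce | excuse | may
Result = "reduce excuse may"


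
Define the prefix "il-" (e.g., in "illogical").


Prefix: il-
Example: illogical (il- + logical)
Meaning = not


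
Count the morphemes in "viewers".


Word: "viewers"
Morphemes: view / -er / -s
Each morpheme carries meaning
= 3 morphemes


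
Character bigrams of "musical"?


Word: "musical" (length 7)
Number of bigrams = 7 - 2 + 1 = 6
  Position 0: "mu"
  Position 1: "us"
  Position 2: "si"
  Position 3: "ic"
  Position 4: "ca"
  Position 5: "al"
Bigrams = "mu", "us", "si", "ic", "ca", "al"


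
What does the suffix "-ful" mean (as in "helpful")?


Suffix: -ful
Example: helpful = help + -ful
Meaning = full of


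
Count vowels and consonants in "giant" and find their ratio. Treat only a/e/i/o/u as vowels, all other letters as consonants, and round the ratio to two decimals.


Word: "giant"
Vowels (a,e,i,o,u): 2
Consonants: 3
Ratio = 2/3
= 0.67


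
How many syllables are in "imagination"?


Word: "imagination"
Syllable breakdown: i | mag | i | na | tion
Counting: 5 parts
= 5 syllables


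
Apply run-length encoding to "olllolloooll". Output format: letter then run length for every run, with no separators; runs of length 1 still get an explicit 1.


String: "olllolloooll"
Scanning for consecutive runs:
  'o' x 1
  'l' x 3
  'o' x 1
  'l' x 2
  'o' x 3
  'l' x 2
RLE = "o1l3o1l2o3l2"


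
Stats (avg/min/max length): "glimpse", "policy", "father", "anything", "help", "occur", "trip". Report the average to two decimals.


Lengths: "glimpse"=7, "policy"=6, "father"=6, "anything"=8, "help"=4, "occur"=5, "trip"=4
Sum = 40, Count = 7
Average = 40/7 = 5.71
= avg=5.71, min=4, max=8


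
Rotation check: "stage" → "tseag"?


Word: "stage", Candidate: "tseag"
Method: check if candidate is substring of word+word
"stagestage" contains "tseag"? No
Is rotation = No


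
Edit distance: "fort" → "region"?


Word 1: "fort" (length 4)
Word 2: "region" (length 6)
One optimal edit sequence (insert/delete/substitute each cost 1):
  1. insert 'r'  (+1)
  2. insert 'e'  (+1)
  3. substitute 'f' -> 'g'  (+1)
  4. substitute 'o' -> 'i'  (+1)
  5. substitute 'r' -> 'o'  (+1)
  6. substitute 't' -> 'n'  (+1)
Total edit operations: 6
Edit distance = 6


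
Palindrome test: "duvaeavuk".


Word: "duvaeavuk"
Reversed: "kuvaeavud"
Forward == Backward? duvaeavuk != kuvaeavud
Palindrome = No


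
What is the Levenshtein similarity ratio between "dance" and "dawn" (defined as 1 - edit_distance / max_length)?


Word 1: "dance" (length 5)
Word 2: "dawn" (length 4)
One optimal edit sequence:
  1. keep 'd'
  2. keep 'a'
  3. delete 'n'  (+1)
  4. substitute 'c' -> 'w'  (+1)
  5. substitute 'e' -> 'n'  (+1)
Edit distance = 3
Max length = max(5, 4) = 5
Similarity = 1 - 3/5
= 0.4000


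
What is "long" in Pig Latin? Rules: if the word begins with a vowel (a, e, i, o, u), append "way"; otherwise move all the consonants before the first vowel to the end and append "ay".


Word: "long"
Starts with consonant(s) → move to end, add 'ay'
Consonant cluster: "l"
Pig Latin = "onglay"


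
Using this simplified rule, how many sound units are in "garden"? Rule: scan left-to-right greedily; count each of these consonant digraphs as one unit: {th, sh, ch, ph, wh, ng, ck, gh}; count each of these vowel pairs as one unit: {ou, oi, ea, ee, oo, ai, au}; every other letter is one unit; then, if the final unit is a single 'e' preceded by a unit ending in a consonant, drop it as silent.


Word: "garden" (6 letters)
Left-to-right scan:
  1. 'g' (letter)
  2. 'a' (letter)
  3. 'r' (letter)
  4. 'd' (letter)
  5. 'e' (letter)
  6. 'n' (letter)
Units from scan: 6
Sound units = 6 units


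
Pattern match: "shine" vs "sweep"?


Pattern of "shine": [0, 1, 2, 3, 4]
Pattern of "sweep": [0, 1, 2, 2, 3]
Patterns do not match
Same pattern = No


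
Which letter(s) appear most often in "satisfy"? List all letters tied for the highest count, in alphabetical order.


Word: "satisfy"
Letter counts:
  'a': 1
  'f': 1
  'i': 1
  's': 2
  't': 1
  'y': 1
Maximum count = 2
Most frequent = 's' (2 times each)


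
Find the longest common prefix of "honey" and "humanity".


Word 1: "honey"
Word 2: "humanity"
Comparing from start:
  Pos 0: 'h' == 'h'
  Pos 1: 'o' != 'u' (stop)
LCP = "h" (length 1)


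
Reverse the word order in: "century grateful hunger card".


Original: "century grateful hunger card"
Words (1..n): century | grateful | hunger | card
Reversed (n..1): card | hunger | grateful | century
Result = "card hunger grateful century"


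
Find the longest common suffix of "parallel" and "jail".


Word 1: "parallel"
Word 2: "jail"
Comparing from end:
  Pos -1: 'l' == 'l'
  Pos -2: 'e' != 'i' (stop)
LCS = "l" (length 1)


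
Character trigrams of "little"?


Word: "little" (length 6)
Number of trigrams = 6 - 3 + 1 = 4
  Position 0: "lit"
  Position 1: "itt"
  Position 2: "ttl"
  Position 3: "tle"
Trigrams = "lit", "itt", "ttl", "tle"


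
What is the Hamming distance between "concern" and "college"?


Comparing character by character (same length = 7):
  Pos 0: 'c' vs 'c' =
  Pos 1: 'o' vs 'o' =
  Pos 2: 'n' vs 'l' !=
  Pos 3: 'c' vs 'l' !=
  Pos 4: 'e' vs 'e' =
  Pos 5: 'r' vs 'g' !=
  Pos 6: 'n' vs 'e' !=
Hamming distance = 4


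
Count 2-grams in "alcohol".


Word: "alcohol" (length 7)
Number of 2-grams = length - 2 + 1 = 7 - 2 + 1
= 6


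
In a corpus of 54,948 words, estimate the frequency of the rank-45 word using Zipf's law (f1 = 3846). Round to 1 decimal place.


Zipf's law: f(r) = f(1) / r
f(1) = 3846
f(45) = 3846 / 45
= 85.5 occurrences


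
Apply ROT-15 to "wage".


Word: "wage"
Shift: 15
Each letter → (letter + shift) mod 26:
  'w' (22) + 15 = 11 → 'l'
  'a' (0) + 15 = 15 → 'p'
  'g' (6) + 15 = 21 → 'v'
  'e' (4) + 15 = 19 → 't'
Result = "lpvt"


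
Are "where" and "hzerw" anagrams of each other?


Word 1: "where" → sorted: eehrw
Word 2: "hzerw" → sorted: ehrwz
Same letters? eehrw != ehrwz
Anagram = No


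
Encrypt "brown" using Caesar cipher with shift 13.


Word: "brown"
Shift: 13
Each letter → (letter + shift) mod 26:
  'b' (1) + 13 = 14 → 'o'
  'r' (17) + 13 = 4 → 'e'
  'o' (14) + 13 = 1 → 'b'
  'w' (22) + 13 = 9 → 'j'
  'n' (13) + 13 = 0 → 'a'
Result = "oebja"


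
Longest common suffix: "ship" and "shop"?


Word 1: "ship"
Word 2: "shop"
Comparing from end:
  Pos -1: 'p' == 'p'
  Pos -2: 'i' != 'o' (stop)
LCS = "p" (length 1)


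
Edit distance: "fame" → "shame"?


Word 1: "fame" (length 4)
Word 2: "shame" (length 5)
One optimal edit sequence (insert/delete/substitute each cost 1):
  1. insert 's'  (+1)
  2. substitute 'f' -> 'h'  (+1)
  3. keep 'a'
  4. keep 'm'
  5. keep 'e'
Total edit operations: 2
Edit distance = 2


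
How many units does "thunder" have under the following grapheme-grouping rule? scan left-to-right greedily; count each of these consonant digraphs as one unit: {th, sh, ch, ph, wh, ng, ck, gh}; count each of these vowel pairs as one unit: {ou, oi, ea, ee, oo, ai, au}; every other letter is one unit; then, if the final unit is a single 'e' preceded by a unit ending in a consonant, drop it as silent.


Word: "thunder" (7 letters)
Left-to-right scan:
  [1] 'th' (digraph)
  [2] 'u' (letter)
  [3] 'n' (letter)
  [4] 'd' (letter)
  [5] 'e' (letter)
  [6] 'r' (letter)
Units from scan: 6
Sound units = 6 units


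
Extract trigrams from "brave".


Word: "brave" (length 5)
Number of trigrams = 5 - 3 + 1 = 3
  Position 0: "bra"
  Position 1: "rav"
  Position 2: "ave"
Trigrams = "bra", "rav", "ave"


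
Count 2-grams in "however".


Word: "however" (length 7)
Number of 2-grams = length - 2 + 1 = 7 - 2 + 1
= 6


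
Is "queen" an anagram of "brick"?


Word 1: "brick" → sorted: bcikr
Word 2: "queen" → sorted: eenqu
Same letters? bcikr != eenqu
Anagram = No


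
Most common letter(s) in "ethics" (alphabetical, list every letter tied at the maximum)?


Word: "ethics"
Letter counts:
  'c': 1
  'e': 1
  'h': 1
  'i': 1
  's': 1
  't': 1
Maximum count = 1
Most frequent = 'c', 'e', 'h', 'i', 's', 't' (1 time each)


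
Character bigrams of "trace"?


Word: "trace" (length 5)
Number of bigrams = 5 - 2 + 1 = 4
  Position 0: "tr"
  Position 1: "ra"
  Position 2: "ac"
  Position 3: "ce"
Bigrams = "tr", "ra", "ac", "ce"


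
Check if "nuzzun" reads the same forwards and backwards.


Word: "nuzzun"
Reversed: "nuzzun"
Forward == Backward? nuzzun == nuzzun
Palindrome = Yes


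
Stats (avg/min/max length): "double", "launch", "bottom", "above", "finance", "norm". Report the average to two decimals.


Lengths: "double"=6, "launch"=6, "bottom"=6, "above"=5, "finance"=7, "norm"=4
Sum = 34, Count = 6
Average = 34/6 = 5.67
= avg=5.67, min=4, max=7


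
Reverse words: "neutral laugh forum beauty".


Original: "neutral laugh forum beauty"
Words (1..n): neutral | laugh | forum | beauty
Reversed (n..1): beauty | forum | laugh | neutral
Result = "beauty forum laugh neutral"


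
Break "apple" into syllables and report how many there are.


Word: "apple"
Syllable breakdown: ap / ple
Counting: 2 parts
= 2 syllables


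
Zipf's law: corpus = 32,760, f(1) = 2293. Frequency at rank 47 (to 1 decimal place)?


Zipf's law: f(r) = f(1) / r
f(1) = 2293
f(47) = 2293 / 47
= 48.8 occurrences


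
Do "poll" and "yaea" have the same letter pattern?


Pattern of "poll": [0, 1, 2, 2]
Pattern of "yaea": [0, 1, 2, 1]
Patterns do not match
Same pattern = No


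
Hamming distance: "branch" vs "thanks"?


Comparing character by character (same length = 6):
  Pos 0: 'b' vs 't' !=
  Pos 1: 'r' vs 'h' !=
  Pos 2: 'a' vs 'a' =
  Pos 3: 'n' vs 'n' =
  Pos 4: 'c' vs 'k' !=
  Pos 5: 'h' vs 's' !=
Hamming distance = 4


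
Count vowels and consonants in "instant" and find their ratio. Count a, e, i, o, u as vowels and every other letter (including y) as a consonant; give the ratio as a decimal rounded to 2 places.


Word: "instant"
Vowels (a,e,i,o,u): 2
Consonants: 5
Ratio = 2/5
= 0.40


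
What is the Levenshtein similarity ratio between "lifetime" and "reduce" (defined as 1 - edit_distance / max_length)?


Word 1: "lifetime" (length 8)
Word 2: "reduce" (length 6)
One optimal edit sequence:
  1. delete 'l'  (+1)
  2. delete 'i'  (+1)
  3. substitute 'f' -> 'r'  (+1)
  4. keep 'e'
  5. substitute 't' -> 'd'  (+1)
  6. substitute 'i' -> 'u'  (+1)
  7. substitute 'm' -> 'c'  (+1)
  8. keep 'e'
Edit distance = 6
Max length = max(8, 6) = 8
Similarity = 1 - 6/8
= 0.2500


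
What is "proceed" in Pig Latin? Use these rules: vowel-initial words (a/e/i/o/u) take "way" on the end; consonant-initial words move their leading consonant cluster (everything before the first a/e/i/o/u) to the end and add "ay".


Word: "proceed"
Starts with consonant(s) → move to end, add 'ay'
Consonant cluster: "pr"
Pig Latin = "oceedpray"


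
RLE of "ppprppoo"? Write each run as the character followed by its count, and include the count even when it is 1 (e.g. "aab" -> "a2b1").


String: "ppprppoo"
Scanning for consecutive runs:
  'p' x 3
  'r' x 1
  'p' x 2
  'o' x 2
RLE = "p3r1p2o2"


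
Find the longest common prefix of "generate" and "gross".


Word 1: "generate"
Word 2: "gross"
Comparing from start:
  Pos 0: 'g' == 'g'
  Pos 1: 'e' != 'r' (stop)
LCP = "g" (length 1)


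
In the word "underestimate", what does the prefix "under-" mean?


Prefix: under-
Example: underestimate (under- + estimate)
Meaning = insufficient


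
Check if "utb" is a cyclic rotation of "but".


Word: "but", Candidate: "utb"
Method: check if candidate is substring of word+word
"butbut" contains "utb"? Yes
Is rotation = Yes


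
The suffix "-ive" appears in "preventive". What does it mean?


Suffix: -ive
As in: preventive -> prevent + -ive
Meaning = tending to


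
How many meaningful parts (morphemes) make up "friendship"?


Word: "friendship"
Morphemes: friend + -ship
Each morpheme carries meaning
= 2 morphemes


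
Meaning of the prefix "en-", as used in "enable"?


Prefix: en-
As in: enable -> en- + able
Meaning = cause to / put into


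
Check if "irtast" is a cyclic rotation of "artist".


Word: "artist", Candidate: "irtast"
Method: check if candidate is substring of word+word
"artistartist" contains "irtast"? No
Is rotation = No


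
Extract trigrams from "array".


Word: "array" (length 5)
Number of trigrams = 5 - 3 + 1 = 3
  Position 0: "arr"
  Position 1: "rra"
  Position 2: "ray"
Trigrams = "arr", "rra", "ray"


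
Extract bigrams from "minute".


Word: "minute" (length 6)
Number of bigrams = 6 - 2 + 1 = 5
  Position 0: "mi"
  Position 1: "in"
  Position 2: "nu"
  Position 3: "ut"
  Position 4: "te"
Bigrams = "mi", "in", "nu", "ut", "te"


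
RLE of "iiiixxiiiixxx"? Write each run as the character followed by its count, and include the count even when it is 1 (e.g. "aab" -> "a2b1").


String: "iiiixxiiiixxx"
Scanning for consecutive runs:
  'i' x 4
  'x' x 2
  'i' x 4
  'x' x 3
RLE = "i4x2i4x3"


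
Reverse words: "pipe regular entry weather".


Original: "pipe regular entry weather"
Words (1..n): pipe | regular | entry | weather
Reversed (n..1): weather | entry | regular | pipe
Result = "weather entry regular pipe"


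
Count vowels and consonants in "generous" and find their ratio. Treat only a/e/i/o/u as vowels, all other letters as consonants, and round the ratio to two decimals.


Word: "generous"
Vowels (a,e,i,o,u): 4
Consonants: 4
Ratio = 4/4
= 1.00


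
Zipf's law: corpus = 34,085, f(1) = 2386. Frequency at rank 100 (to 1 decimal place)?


Zipf's law: f(r) = f(1) / r
f(1) = 2386
f(100) = 2386 / 100
= 23.9 occurrences


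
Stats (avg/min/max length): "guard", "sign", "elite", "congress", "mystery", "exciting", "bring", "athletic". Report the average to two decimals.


Lengths: "guard"=5, "sign"=4, "elite"=5, "congress"=8, "mystery"=7, "exciting"=8, "bring"=5, "athletic"=8
Sum = 50, Count = 8
Average = 50/8 = 6.25
= avg=6.25, min=4, max=8


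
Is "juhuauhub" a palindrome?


Word: "juhuauhub"
Reversed: "buhuauhuj"
Forward == Backward? juhuauhub != buhuauhuj
Palindrome = No


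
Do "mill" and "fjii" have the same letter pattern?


Pattern of "mill": [0, 1, 2, 2]
Pattern of "fjii": [0, 1, 2, 2]
Patterns match
Same pattern = Yes


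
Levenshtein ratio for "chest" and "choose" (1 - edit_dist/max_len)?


Word 1: "chest" (length 5)
Word 2: "choose" (length 6)
One optimal edit sequence:
  1. keep 'c'
  2. keep 'h'
  3. insert 'o'  (+1)
  4. substitute 'e' -> 'o'  (+1)
  5. keep 's'
  6. substitute 't' -> 'e'  (+1)
Edit distance = 3
Max length = max(5, 6) = 6
Similarity = 1 - 3/6
= 0.5000


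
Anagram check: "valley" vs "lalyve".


Word 1: "valley" → sorted: aellvy
Word 2: "lalyve" → sorted: aellvy
Same letters? aellvy == aellvy
Anagram = Yes


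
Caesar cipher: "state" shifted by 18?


Word: "state"
Shift: 18
Each letter → (letter + shift) mod 26:
  's' (18) + 18 = 10 → 'k'
  't' (19) + 18 = 11 → 'l'
  'a' (0) + 18 = 18 → 's'
  't' (19) + 18 = 11 → 'l'
  'e' (4) + 18 = 22 → 'w'
Result = "klslw"


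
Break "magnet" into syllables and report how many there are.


Word: "magnet"
Syllable breakdown: mag | net
Counting: 2 parts
= 2 syllables


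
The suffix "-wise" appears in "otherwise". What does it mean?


Suffix: -wise
As in: otherwise -> other + -wise
Meaning = in the manner of


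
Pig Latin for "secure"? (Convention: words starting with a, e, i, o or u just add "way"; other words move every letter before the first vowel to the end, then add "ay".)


Word: "secure"
Starts with consonant(s) → move to end, add 'ay'
Consonant cluster: "s"
Pig Latin = "ecuresay"


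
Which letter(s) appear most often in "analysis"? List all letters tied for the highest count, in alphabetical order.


Word: "analysis"
Letter counts:
  'a': 2
  'i': 1
  'l': 1
  'n': 1
  's': 2
  'y': 1
Maximum count = 2
Most frequent = 'a', 's' (2 times each)


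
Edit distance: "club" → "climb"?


Word 1: "club" (length 4)
Word 2: "climb" (length 5)
One optimal edit sequence (insert/delete/substitute each cost 1):
  1. keep 'c'
  2. keep 'l'
  3. insert 'i'  (+1)
  4. substitute 'u' -> 'm'  (+1)
  5. keep 'b'
Total edit operations: 2
Edit distance = 2


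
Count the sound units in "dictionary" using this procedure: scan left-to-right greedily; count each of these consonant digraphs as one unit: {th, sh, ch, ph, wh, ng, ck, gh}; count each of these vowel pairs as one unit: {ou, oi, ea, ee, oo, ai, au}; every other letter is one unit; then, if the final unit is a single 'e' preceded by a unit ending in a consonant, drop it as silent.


Word: "dictionary" (10 letters)
Left-to-right scan:
  [1] 'd' (letter)
  [2] 'i' (letter)
  [3] 'c' (letter)
  [4] 't' (letter)
  [5] 'i' (letter)
  [6] 'o' (letter)
  [7] 'n' (letter)
  [8] 'a' (letter)
  [9] 'r' (letter)
  [10] 'y' (letter)
Units from scan: 10
Sound units = 10 units


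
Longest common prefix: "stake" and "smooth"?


Word 1: "stake"
Word 2: "smooth"
Comparing from start:
  Pos 0: 's' == 's'
  Pos 1: 't' != 'm' (stop)
LCP = "s" (length 1)


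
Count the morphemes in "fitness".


Word: "fitness"
Morphemes: fit / -ness
Each morpheme carries meaning
= 2 morphemes


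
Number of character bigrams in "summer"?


Word: "summer" (length 6)
Number of 2-grams = length - 2 + 1 = 6 - 2 + 1
= 5


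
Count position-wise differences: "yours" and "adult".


Comparing character by character (same length = 5):
  Pos 0: 'y' vs 'a' !=
  Pos 1: 'o' vs 'd' !=
  Pos 2: 'u' vs 'u' =
  Pos 3: 'r' vs 'l' !=
  Pos 4: 's' vs 't' !=
Hamming distance = 4


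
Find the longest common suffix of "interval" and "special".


Word 1: "interval"
Word 2: "special"
Comparing from end:
  Pos -1: 'l' == 'l'
  Pos -2: 'a' == 'a'
  Pos -3: 'v' != 'i' (stop)
LCS = "al" (length 2)


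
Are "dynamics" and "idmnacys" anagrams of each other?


Word 1: "dynamics" → sorted: acdimnsy
Word 2: "idmnacys" → sorted: acdimnsy
Same letters? acdimnsy == acdimnsy
Anagram = Yes


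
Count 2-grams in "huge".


Word: "huge" (length 4)
Number of 2-grams = length - 2 + 1 = 4 - 2 + 1
= 3


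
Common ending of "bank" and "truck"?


Word 1: "bank"
Word 2: "truck"
Comparing from end:
  Pos -1: 'k' == 'k'
  Pos -2: 'n' != 'c' (stop)
LCS = "k" (length 1)


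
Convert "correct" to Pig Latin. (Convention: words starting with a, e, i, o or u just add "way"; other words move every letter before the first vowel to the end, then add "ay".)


Word: "correct"
Starts with consonant(s) → move to end, add 'ay'
Consonant cluster: "c"
Pig Latin = "orrectcay"


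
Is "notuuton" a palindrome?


Word: "notuuton"
Reversed: "notuuton"
Forward == Backward? notuuton == notuuton
Palindrome = Yes


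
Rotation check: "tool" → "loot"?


Word: "tool", Candidate: "loot"
Method: check if candidate is substring of word+word
"tooltool" contains "loot"? No
Is rotation = No


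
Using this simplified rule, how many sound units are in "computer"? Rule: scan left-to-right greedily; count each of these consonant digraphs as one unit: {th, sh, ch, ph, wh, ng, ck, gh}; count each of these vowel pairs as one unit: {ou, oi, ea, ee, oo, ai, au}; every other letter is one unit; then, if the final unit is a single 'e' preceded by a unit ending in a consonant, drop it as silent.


Word: "computer" (8 letters)
Left-to-right scan:
  [1] 'c' (letter)
  [2] 'o' (letter)
  [3] 'm' (letter)
  [4] 'p' (letter)
  [5] 'u' (letter)
  [6] 't' (letter)
  [7] 'e' (letter)
  [8] 'r' (letter)
Units from scan: 8
Sound units = 8 units


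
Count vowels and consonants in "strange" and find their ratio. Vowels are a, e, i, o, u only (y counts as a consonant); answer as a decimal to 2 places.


Word: "strange"
Vowels (a,e,i,o,u): 2
Consonants: 5
Ratio = 2/5
= 0.40


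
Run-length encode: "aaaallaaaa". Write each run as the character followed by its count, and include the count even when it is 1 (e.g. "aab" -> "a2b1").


String: "aaaallaaaa"
Scanning for consecutive runs:
  'a' x 4
  'l' x 2
  'a' x 4
RLE = "a4l2a4"


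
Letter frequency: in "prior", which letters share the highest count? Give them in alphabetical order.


Word: "prior"
Letter counts:
  'i': 1
  'o': 1
  'p': 1
  'r': 2
Maximum count = 2
Most frequent = 'r' (2 times each)


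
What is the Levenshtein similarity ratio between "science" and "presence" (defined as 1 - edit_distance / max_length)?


Word 1: "science" (length 7)
Word 2: "presence" (length 8)
One optimal edit sequence:
  1. insert 'p'  (+1)
  2. substitute 's' -> 'r'  (+1)
  3. substitute 'c' -> 'e'  (+1)
  4. substitute 'i' -> 's'  (+1)
  5. keep 'e'
  6. keep 'n'
  7. keep 'c'
  8. keep 'e'
Edit distance = 4
Max length = max(7, 8) = 8
Similarity = 1 - 4/8
= 0.5000


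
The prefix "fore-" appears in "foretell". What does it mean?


Prefix: fore-
As in: foretell -> fore- + tell
Meaning = before


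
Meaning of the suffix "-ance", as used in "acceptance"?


Suffix: -ance
Example: acceptance = accept + -ance
Meaning = state of


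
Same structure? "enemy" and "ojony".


Pattern of "enemy": [0, 1, 0, 2, 3]
Pattern of "ojony": [0, 1, 0, 2, 3]
Patterns match
Same pattern = Yes


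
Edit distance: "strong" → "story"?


Word 1: "strong" (length 6)
Word 2: "story" (length 5)
One optimal edit sequence (insert/delete/substitute each cost 1):
  1. keep 's'
  2. keep 't'
  3. delete 'r'  (+1)
  4. keep 'o'
  5. substitute 'n' -> 'r'  (+1)
  6. substitute 'g' -> 'y'  (+1)
Total edit operations: 3
Edit distance = 3


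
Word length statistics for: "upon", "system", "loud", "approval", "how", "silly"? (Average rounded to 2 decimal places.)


Lengths: "upon"=4, "system"=6, "loud"=4, "approval"=8, "how"=3, "silly"=5
Sum = 30, Count = 6
Average = 30/6 = 5.00
= avg=5.00, min=3, max=8


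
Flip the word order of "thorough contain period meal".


Original: "thorough contain period meal"
Words (1..n): thorough | contain | period | meal
Reversed (n..1): meal | period | contain | thorough
Result = "meal period contain thorough"


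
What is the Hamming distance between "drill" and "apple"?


Comparing character by character (same length = 5):
  Pos 0: 'd' vs 'a' !=
  Pos 1: 'r' vs 'p' !=
  Pos 2: 'i' vs 'p' !=
  Pos 3: 'l' vs 'l' =
  Pos 4: 'l' vs 'e' !=
Hamming distance = 4


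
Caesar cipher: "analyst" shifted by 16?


Word: "analyst"
Shift: 16
Each letter → (letter + shift) mod 26:
  'a' (0) + 16 = 16 → 'q'
  'n' (13) + 16 = 3 → 'd'
  'a' (0) + 16 = 16 → 'q'
  'l' (11) + 16 = 1 → 'b'
  'y' (24) + 16 = 14 → 'o'
  's' (18) + 16 = 8 → 'i'
  't' (19) + 16 = 9 → 'j'
Result = "qdqboij"


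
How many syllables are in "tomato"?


Word: "tomato"
Syllable breakdown: to / ma / to
Counting: 3 parts
= 3 syllables


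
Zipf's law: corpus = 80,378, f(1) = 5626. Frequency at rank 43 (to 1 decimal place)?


Zipf's law: f(r) = f(1) / r
f(1) = 5626
f(43) = 5626 / 43
= 130.8 occurrences


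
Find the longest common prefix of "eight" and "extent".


Word 1: "eight"
Word 2: "extent"
Comparing from start:
  Pos 0: 'e' == 'e'
  Pos 1: 'i' != 'x' (stop)
LCP = "e" (length 1)
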